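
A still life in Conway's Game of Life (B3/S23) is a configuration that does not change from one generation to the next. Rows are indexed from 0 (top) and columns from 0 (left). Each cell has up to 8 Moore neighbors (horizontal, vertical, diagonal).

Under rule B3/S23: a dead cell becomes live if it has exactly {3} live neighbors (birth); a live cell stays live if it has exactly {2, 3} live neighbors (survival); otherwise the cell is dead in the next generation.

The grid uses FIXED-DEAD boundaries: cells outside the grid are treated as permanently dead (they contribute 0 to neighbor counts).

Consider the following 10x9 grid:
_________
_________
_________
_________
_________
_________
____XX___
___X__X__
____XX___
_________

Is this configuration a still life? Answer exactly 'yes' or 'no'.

Answer: yes

Derivation:
Compute generation 1 and compare to generation 0 (given above):
Generation 1:
_________
_________
_________
_________
_________
_________
____XX___
___X__X__
____XX___
_________
The grids are IDENTICAL -> still life.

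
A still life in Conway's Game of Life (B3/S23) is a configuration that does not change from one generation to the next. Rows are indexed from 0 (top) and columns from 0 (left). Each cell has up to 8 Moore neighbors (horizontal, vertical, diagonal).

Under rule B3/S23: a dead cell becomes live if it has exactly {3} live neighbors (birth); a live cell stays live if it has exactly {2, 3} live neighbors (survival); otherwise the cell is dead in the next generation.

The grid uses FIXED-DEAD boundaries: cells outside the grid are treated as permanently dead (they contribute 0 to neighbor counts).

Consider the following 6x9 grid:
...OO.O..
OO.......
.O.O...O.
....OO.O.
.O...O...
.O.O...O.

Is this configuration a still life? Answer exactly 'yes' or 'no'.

Compute generation 1 and compare to generation 0 (given above):
Generation 1:
.........
OO.OO....
OOO.O.O..
..O.OO...
..O..O...
..O......
Cell (0,3) differs: gen0=1 vs gen1=0 -> NOT a still life.

Answer: no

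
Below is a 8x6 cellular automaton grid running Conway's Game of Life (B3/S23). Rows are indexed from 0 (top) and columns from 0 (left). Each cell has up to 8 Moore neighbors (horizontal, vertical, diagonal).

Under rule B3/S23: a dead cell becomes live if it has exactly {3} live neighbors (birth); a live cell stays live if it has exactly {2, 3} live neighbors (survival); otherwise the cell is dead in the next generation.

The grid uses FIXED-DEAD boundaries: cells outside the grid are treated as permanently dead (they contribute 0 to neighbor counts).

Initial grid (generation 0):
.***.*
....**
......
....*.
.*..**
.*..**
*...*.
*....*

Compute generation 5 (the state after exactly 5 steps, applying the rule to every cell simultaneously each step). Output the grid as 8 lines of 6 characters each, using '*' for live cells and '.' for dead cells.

Answer: ......
......
..**..
.*..*.
....*.
*...*.
*.....
.***..

Derivation:
Simulating step by step:
Generation 0 (given above): 17 live cells
Generation 1: 18 live cells
..**.*
..****
....**
....**
...*..
**.*..
**..*.
......
Generation 2: 14 live cells
..*..*
..*...
......
...*.*
..**..
**.**.
***...
......
Generation 3: 10 live cells
......
......
......
..***.
.*....
*...*.
*.**..
.*....
Generation 4: 14 live cells
......
......
...*..
..**..
.**.*.
*.**..
*.**..
.**...
Generation 5: 11 live cells
(generation 5 grid is the final answer)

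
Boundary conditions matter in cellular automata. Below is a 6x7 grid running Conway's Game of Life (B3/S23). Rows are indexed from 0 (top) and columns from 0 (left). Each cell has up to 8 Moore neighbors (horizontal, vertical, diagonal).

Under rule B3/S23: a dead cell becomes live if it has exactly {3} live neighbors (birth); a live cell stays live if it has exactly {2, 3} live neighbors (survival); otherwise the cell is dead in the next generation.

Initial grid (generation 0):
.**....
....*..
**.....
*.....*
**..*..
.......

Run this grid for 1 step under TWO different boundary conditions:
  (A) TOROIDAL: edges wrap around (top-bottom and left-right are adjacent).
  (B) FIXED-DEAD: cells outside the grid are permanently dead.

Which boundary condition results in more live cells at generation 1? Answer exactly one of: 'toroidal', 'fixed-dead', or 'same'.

Under TOROIDAL boundary, generation 1:
.......
*.*....
**....*
......*
**....*
*.*....
Population = 11

Under FIXED-DEAD boundary, generation 1:
.......
*.*....
**.....
.......
**.....
.......
Population = 6

Comparison: toroidal=11, fixed-dead=6 -> toroidal

Answer: toroidal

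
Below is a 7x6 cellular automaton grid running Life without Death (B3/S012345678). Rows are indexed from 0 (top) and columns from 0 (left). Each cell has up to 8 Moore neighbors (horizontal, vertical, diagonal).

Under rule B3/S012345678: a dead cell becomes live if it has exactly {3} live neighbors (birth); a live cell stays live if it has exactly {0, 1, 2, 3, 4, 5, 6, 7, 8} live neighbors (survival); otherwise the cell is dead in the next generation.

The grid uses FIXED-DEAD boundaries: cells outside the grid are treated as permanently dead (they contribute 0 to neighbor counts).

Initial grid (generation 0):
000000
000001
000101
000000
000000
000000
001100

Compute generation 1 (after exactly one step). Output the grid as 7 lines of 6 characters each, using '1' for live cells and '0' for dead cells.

Simulating step by step:
Generation 0 (given above): 5 live cells
Generation 1: 7 live cells
(generation 1 grid is the final answer)

Answer: 000000
000011
000111
000000
000000
000000
001100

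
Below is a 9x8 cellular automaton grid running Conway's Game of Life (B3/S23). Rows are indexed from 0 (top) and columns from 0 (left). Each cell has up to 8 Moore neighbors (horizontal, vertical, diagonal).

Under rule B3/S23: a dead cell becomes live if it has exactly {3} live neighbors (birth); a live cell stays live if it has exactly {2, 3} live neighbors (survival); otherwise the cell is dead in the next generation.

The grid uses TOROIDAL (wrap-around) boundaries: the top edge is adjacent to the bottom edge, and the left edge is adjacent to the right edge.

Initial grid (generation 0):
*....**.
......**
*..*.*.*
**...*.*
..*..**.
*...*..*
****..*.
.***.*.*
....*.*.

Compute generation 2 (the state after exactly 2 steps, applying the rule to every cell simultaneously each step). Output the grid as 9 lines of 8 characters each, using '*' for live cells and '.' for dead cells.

Answer: .**.*...
....**..
.*****..
.***..*.
.*.***..
....*.*.
....****
****.*.*
*****...

Derivation:
Simulating step by step:
Generation 0 (given above): 31 live cells
Generation 1: 20 live cells
........
....*...
.*..**..
.**..*..
....**..
*...*...
.....**.
.....*.*
*****...
Generation 2: 35 live cells
(generation 2 grid is the final answer)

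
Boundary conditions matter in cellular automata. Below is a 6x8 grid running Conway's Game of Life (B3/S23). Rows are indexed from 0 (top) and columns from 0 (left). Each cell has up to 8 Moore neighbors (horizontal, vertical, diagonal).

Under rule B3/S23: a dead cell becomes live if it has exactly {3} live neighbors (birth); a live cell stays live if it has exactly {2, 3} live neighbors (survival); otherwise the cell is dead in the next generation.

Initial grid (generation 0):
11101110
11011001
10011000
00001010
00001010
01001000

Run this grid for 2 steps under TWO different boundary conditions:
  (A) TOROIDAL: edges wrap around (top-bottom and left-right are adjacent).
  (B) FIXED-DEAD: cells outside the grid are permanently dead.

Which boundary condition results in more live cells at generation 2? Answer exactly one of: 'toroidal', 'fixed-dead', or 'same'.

Answer: toroidal

Derivation:
Under TOROIDAL boundary, generation 2:
11000010
01000001
11000001
11101000
01101010
11101011
Population = 22

Under FIXED-DEAD boundary, generation 2:
00000110
10110010
01000000
01101000
00011100
00001000
Population = 14

Comparison: toroidal=22, fixed-dead=14 -> toroidal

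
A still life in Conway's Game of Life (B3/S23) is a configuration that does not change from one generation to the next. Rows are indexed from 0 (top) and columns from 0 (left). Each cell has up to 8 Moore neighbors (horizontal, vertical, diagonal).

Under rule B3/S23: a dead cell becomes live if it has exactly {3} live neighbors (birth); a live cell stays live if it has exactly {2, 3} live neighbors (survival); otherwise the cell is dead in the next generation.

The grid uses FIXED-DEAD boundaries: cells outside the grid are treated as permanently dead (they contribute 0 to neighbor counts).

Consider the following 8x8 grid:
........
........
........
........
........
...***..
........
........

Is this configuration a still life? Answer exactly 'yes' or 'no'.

Compute generation 1 and compare to generation 0 (given above):
Generation 1:
........
........
........
........
....*...
....*...
....*...
........
Cell (4,4) differs: gen0=0 vs gen1=1 -> NOT a still life.

Answer: no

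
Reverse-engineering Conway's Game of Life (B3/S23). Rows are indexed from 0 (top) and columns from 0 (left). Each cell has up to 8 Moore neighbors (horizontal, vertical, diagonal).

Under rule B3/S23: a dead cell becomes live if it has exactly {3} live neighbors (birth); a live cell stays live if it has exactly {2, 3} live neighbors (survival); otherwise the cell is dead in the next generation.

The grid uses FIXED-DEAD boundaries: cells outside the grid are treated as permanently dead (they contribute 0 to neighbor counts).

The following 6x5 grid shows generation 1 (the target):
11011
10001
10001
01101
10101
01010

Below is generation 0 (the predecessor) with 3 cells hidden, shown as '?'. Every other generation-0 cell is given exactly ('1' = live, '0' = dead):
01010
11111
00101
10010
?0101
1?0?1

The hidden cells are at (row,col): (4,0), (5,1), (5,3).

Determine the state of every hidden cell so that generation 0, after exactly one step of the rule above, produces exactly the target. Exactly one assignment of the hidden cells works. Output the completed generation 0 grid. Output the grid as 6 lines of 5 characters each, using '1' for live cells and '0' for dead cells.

Answer: 01010
11111
00101
10010
00101
11001

Derivation:
Hidden generation-0 cells (in order): (4,0), (5,1), (5,3).
A hidden cell only influences target cells in its own 3x3 neighborhood. Try each of the 2^3 = 8 assignments, step the completed generation 0 forward once under B3/S23, and compare with the target:
  (4,0)=0 (5,1)=0 (5,3)=0 -> step gives (4,0)='0' but target has '1' -> reject
  (4,0)=0 (5,1)=0 (5,3)=1 -> step gives (4,0)='0' but target has '1' -> reject
  (4,0)=0 (5,1)=1 (5,3)=0 -> step reproduces the target at every cell -> ACCEPT
  (4,0)=0 (5,1)=1 (5,3)=1 -> step gives (5,2)='1' but target has '0' -> reject
  (4,0)=1 (5,1)=0 (5,3)=0 -> step gives (3,1)='0' but target has '1' -> reject
  (4,0)=1 (5,1)=0 (5,3)=1 -> step gives (3,1)='0' but target has '1' -> reject
  (4,0)=1 (5,1)=1 (5,3)=0 -> step gives (3,1)='0' but target has '1' -> reject
  (4,0)=1 (5,1)=1 (5,3)=1 -> step gives (3,1)='0' but target has '1' -> reject
Unique solution: (4,0)=dead, (5,1)=live, (5,3)=dead.
Check: live-neighbor counts of every cell in the completed generation 0:
33533
24553
35463
03343
34242
12231
Applying B3/S23 to generation 0 with these counts gives:
11011
10001
10001
01101
10101
01010
which matches the target exactly.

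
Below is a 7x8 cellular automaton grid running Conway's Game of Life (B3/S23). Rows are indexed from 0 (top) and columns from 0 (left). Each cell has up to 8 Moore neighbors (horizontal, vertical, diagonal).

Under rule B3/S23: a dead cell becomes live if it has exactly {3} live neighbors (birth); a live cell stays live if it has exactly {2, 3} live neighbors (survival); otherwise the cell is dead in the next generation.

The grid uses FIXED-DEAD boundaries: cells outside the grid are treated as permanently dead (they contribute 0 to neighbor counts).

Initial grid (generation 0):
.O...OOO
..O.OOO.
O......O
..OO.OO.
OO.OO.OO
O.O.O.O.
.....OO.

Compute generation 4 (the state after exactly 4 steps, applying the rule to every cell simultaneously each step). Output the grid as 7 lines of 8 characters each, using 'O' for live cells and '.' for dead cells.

Answer: .OOO....
.OOO....
O...OO..
O...O...
O.O...O.
.O.OO..O
....O.O.

Derivation:
Simulating step by step:
Generation 0 (given above): 26 live cells
Generation 1: 18 live cells
....O..O
.O..O...
.OO....O
O.OO.O..
O......O
O.O.O...
.....OO.
Generation 2: 16 live cells
........
.OOO....
O...O...
O.OO..O.
O.O.O...
.O...OO.
.....O..
Generation 3: 20 live cells
..O.....
.OOO....
O...O...
O.O.OO..
O.O.O.O.
.O..OOO.
.....OO.
Generation 4: 20 live cells
(generation 4 grid is the final answer)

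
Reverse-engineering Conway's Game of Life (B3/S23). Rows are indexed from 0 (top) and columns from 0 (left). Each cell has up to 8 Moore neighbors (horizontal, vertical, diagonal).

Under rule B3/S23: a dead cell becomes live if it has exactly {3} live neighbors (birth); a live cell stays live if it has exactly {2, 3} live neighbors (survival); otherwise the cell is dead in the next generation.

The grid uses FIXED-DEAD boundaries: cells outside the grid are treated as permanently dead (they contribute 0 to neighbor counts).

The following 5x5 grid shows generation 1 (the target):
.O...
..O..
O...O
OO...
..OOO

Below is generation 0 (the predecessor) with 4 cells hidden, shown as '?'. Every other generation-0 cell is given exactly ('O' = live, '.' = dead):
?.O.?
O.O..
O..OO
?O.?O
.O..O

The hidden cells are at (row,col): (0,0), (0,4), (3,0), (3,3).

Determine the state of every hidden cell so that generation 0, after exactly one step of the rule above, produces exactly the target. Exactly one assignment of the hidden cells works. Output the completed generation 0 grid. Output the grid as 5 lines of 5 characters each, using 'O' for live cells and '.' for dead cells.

Answer: ..O..
O.O..
O..OO
.O.OO
.O..O

Derivation:
Hidden generation-0 cells (in order): (0,0), (0,4), (3,0), (3,3).
A hidden cell only influences target cells in its own 3x3 neighborhood. Try each of the 2^4 = 16 assignments, step the completed generation 0 forward once under B3/S23, and compare with the target:
  (0,0)=. (0,4)=. (3,0)=. (3,3)=. -> step gives (2,2)='O' but target has '.' -> reject
  (0,0)=. (0,4)=. (3,0)=. (3,3)=O -> step reproduces the target at every cell -> ACCEPT
  (0,0)=. (0,4)=. (3,0)=O (3,3)=. -> step gives (2,2)='O' but target has '.' -> reject
  (0,0)=. (0,4)=. (3,0)=O (3,3)=O -> step gives (4,0)='O' but target has '.' -> reject
  (0,0)=. (0,4)=O (3,0)=. (3,3)=. -> step gives (0,3)='O' but target has '.' -> reject
  (0,0)=. (0,4)=O (3,0)=. (3,3)=O -> step gives (0,3)='O' but target has '.' -> reject
  (0,0)=. (0,4)=O (3,0)=O (3,3)=. -> step gives (0,3)='O' but target has '.' -> reject
  (0,0)=. (0,4)=O (3,0)=O (3,3)=O -> step gives (0,3)='O' but target has '.' -> reject
  (0,0)=O (0,4)=. (3,0)=. (3,3)=. -> step gives (0,1)='.' but target has 'O' -> reject
  (0,0)=O (0,4)=. (3,0)=. (3,3)=O -> step gives (0,1)='.' but target has 'O' -> reject
  (0,0)=O (0,4)=. (3,0)=O (3,3)=. -> step gives (0,1)='.' but target has 'O' -> reject
  (0,0)=O (0,4)=. (3,0)=O (3,3)=O -> step gives (0,1)='.' but target has 'O' -> reject
  (0,0)=O (0,4)=O (3,0)=. (3,3)=. -> step gives (0,1)='.' but target has 'O' -> reject
  (0,0)=O (0,4)=O (3,0)=. (3,3)=O -> step gives (0,1)='.' but target has 'O' -> reject
  (0,0)=O (0,4)=O (3,0)=O (3,3)=. -> step gives (0,1)='.' but target has 'O' -> reject
  (0,0)=O (0,4)=O (3,0)=O (3,3)=O -> step gives (0,1)='.' but target has 'O' -> reject
Unique solution: (0,0)=dead, (0,4)=dead, (3,0)=dead, (3,3)=live.
Check: live-neighbor counts of every cell in the completed generation 0:
13120
14242
24443
32444
21332
Applying B3/S23 to generation 0 with these counts gives:
.O...
..O..
O...O
OO...
..OOO
which matches the target exactly.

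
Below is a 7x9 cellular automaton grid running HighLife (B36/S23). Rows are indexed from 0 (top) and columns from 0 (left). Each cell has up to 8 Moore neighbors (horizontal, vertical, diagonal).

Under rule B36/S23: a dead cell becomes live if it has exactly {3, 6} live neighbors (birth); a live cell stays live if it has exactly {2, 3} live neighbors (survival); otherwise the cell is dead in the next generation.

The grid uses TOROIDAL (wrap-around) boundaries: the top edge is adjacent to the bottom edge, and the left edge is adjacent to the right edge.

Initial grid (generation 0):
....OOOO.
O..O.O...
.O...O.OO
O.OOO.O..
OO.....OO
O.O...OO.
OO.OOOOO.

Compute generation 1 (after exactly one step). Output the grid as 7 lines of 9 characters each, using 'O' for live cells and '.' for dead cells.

Simulating step by step:
Generation 0 (given above): 31 live cells
Generation 1: 25 live cells
(generation 1 grid is the final answer)

Answer: OOO....O.
O.....O..
.O...O.OO
..OOOOO.O
.....O...
.OOOO....
OOOO.....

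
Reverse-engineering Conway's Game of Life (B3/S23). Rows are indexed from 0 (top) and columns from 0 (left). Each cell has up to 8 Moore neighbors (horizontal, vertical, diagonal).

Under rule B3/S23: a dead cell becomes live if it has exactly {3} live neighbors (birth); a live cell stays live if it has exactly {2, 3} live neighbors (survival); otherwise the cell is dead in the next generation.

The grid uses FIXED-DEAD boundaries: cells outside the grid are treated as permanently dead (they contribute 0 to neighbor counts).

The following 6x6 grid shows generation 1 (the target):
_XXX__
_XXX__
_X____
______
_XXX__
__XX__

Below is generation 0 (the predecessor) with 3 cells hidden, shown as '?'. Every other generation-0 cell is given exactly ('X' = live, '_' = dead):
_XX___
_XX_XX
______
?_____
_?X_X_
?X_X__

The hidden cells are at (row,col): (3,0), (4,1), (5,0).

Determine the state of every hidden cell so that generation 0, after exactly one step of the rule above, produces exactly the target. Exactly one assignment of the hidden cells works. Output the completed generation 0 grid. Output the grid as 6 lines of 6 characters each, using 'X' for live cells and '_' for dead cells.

Hidden generation-0 cells (in order): (3,0), (4,1), (5,0).
A hidden cell only influences target cells in its own 3x3 neighborhood. Try each of the 2^3 = 8 assignments, step the completed generation 0 forward once under B3/S23, and compare with the target:
  (3,0)=_ (4,1)=_ (5,0)=_ -> step gives (2,1)='_' but target has 'X' -> reject
  (3,0)=_ (4,1)=_ (5,0)=X -> step gives (2,1)='_' but target has 'X' -> reject
  (3,0)=_ (4,1)=X (5,0)=_ -> step gives (2,1)='_' but target has 'X' -> reject
  (3,0)=_ (4,1)=X (5,0)=X -> step gives (2,1)='_' but target has 'X' -> reject
  (3,0)=X (4,1)=_ (5,0)=_ -> step reproduces the target at every cell -> ACCEPT
  (3,0)=X (4,1)=_ (5,0)=X -> step gives (4,0)='X' but target has '_' -> reject
  (3,0)=X (4,1)=X (5,0)=_ -> step gives (3,1)='X' but target has '_' -> reject
  (3,0)=X (4,1)=X (5,0)=X -> step gives (3,1)='X' but target has '_' -> reject
Unique solution: (3,0)=live, (4,1)=dead, (5,0)=dead.
Check: live-neighbor counts of every cell in the completed generation 0:
233322
233311
232222
021211
232311
113221
Applying B3/S23 to generation 0 with these counts gives:
_XXX__
_XXX__
_X____
______
_XXX__
__XX__
which matches the target exactly.

Answer: _XX___
_XX_XX
______
X_____
__X_X_
_X_X__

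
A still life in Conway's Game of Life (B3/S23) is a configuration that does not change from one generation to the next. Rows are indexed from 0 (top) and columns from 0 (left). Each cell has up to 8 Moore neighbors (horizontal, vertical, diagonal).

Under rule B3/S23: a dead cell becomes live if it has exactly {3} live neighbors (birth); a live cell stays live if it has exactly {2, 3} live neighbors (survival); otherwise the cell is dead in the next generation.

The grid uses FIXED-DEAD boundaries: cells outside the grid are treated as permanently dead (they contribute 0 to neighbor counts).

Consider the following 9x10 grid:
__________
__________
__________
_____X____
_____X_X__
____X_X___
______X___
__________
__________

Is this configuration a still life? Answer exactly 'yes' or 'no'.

Compute generation 1 and compare to generation 0 (given above):
Generation 1:
__________
__________
__________
______X___
____XX____
______XX__
_____X____
__________
__________
Cell (3,5) differs: gen0=1 vs gen1=0 -> NOT a still life.

Answer: no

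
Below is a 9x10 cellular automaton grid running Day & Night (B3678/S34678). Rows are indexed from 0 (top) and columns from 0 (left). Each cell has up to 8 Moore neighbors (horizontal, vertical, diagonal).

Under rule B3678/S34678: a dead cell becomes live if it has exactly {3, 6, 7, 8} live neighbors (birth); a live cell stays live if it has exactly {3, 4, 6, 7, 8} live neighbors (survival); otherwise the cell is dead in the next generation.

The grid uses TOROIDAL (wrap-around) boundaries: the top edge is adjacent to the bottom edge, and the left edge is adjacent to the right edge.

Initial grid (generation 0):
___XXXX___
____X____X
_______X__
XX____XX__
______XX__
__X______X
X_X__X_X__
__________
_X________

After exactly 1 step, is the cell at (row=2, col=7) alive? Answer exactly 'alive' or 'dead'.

Simulating step by step:
Generation 0 (given above): 20 live cells
Generation 1: 23 live cells
____XX____
___XX_X___
X_____X_X_
______XXX_
XX____XXX_
_X_____XX_
_X________
_X________
____XX____

Cell (2,7) at generation 1: 0 -> dead

Answer: dead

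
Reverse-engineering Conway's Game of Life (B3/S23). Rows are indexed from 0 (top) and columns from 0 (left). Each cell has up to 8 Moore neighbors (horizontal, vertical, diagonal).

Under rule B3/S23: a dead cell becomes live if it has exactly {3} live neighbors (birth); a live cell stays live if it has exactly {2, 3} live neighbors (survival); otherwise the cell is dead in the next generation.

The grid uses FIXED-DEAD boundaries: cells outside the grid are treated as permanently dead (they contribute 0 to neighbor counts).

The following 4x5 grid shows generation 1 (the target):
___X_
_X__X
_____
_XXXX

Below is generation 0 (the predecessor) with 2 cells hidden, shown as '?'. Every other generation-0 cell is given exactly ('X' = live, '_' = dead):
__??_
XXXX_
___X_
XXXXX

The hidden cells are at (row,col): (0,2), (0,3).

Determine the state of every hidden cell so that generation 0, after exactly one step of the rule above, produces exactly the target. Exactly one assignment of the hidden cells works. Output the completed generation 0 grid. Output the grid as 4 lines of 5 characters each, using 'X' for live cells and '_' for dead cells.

Hidden generation-0 cells (in order): (0,2), (0,3).
A hidden cell only influences target cells in its own 3x3 neighborhood. Try each of the 2^2 = 4 assignments, step the completed generation 0 forward once under B3/S23, and compare with the target:
  (0,2)=_ (0,3)=_ -> step gives (0,1)='X' but target has '_' -> reject
  (0,2)=_ (0,3)=X -> step gives (0,1)='X' but target has '_' -> reject
  (0,2)=X (0,3)=_ -> step gives (0,2)='X' but target has '_' -> reject
  (0,2)=X (0,3)=X -> step reproduces the target at every cell -> ACCEPT
Unique solution: (0,2)=live, (0,3)=live.
Check: live-neighbor counts of every cell in the completed generation 0:
24432
13543
46754
12332
Applying B3/S23 to generation 0 with these counts gives:
___X_
_X__X
_____
_XXXX
which matches the target exactly.

Answer: __XX_
XXXX_
___X_
XXXXX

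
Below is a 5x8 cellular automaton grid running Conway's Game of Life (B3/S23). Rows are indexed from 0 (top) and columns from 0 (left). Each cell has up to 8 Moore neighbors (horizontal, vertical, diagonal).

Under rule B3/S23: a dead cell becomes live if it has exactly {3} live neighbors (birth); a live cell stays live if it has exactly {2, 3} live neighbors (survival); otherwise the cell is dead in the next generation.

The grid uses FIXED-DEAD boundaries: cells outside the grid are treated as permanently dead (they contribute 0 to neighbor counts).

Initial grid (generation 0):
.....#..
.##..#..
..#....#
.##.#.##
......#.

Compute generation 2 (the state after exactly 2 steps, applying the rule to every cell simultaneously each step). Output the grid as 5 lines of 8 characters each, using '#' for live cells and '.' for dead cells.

Answer: ........
......#.
...###.#
..#.....
..#.##.#

Derivation:
Simulating step by step:
Generation 0 (given above): 12 live cells
Generation 1: 14 live cells
........
.##...#.
.....#.#
.###.###
.....###
Generation 2: 10 live cells
(generation 2 grid is the final answer)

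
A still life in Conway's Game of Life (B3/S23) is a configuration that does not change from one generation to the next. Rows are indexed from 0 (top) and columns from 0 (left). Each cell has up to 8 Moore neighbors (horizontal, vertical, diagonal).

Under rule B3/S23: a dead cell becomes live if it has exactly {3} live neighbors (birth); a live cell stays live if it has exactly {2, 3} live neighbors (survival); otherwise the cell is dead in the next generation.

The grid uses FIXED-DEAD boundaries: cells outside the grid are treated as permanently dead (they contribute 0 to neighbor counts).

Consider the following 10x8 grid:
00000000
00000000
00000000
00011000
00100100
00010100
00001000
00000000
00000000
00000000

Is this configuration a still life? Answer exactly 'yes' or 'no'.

Answer: yes

Derivation:
Compute generation 1 and compare to generation 0 (given above):
Generation 1:
00000000
00000000
00000000
00011000
00100100
00010100
00001000
00000000
00000000
00000000
The grids are IDENTICAL -> still life.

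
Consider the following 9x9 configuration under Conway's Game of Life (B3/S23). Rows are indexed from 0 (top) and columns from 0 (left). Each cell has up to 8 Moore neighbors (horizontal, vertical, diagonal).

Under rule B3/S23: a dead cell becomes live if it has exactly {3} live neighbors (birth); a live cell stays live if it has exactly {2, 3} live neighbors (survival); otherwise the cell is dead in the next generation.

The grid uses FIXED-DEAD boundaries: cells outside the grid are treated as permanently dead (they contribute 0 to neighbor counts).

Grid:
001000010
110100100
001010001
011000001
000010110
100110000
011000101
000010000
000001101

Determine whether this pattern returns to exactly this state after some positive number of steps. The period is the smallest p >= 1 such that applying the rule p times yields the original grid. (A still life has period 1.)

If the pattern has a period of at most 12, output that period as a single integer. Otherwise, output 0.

Simulating and comparing each generation to the original:
Gen 0 (original, given above): 26 live cells
Gen 1: 27 live cells, differs from original
Gen 2: 24 live cells, differs from original
Gen 3: 30 live cells, differs from original
Gen 4: 22 live cells, differs from original
Gen 5: 24 live cells, differs from original
Gen 6: 25 live cells, differs from original
Gen 7: 21 live cells, differs from original
Gen 8: 27 live cells, differs from original
Gen 9: 22 live cells, differs from original
Gen 10: 26 live cells, differs from original
Gen 11: 22 live cells, differs from original
Gen 12: 24 live cells, differs from original
No period found within 12 steps.

Answer: 0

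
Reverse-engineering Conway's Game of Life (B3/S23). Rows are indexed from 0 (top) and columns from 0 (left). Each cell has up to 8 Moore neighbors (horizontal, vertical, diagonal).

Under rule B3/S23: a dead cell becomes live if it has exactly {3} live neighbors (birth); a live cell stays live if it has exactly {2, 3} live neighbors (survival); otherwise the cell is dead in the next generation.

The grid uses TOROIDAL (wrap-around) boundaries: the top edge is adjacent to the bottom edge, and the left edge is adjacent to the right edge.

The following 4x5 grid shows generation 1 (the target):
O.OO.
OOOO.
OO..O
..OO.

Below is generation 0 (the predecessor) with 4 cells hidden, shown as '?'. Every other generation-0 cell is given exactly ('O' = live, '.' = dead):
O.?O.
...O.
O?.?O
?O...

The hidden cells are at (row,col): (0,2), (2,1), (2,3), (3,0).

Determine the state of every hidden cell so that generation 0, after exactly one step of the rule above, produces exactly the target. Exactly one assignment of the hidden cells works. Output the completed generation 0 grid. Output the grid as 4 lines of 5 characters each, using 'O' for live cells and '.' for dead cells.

Answer: O.OO.
...O.
O...O
OO...

Derivation:
Hidden generation-0 cells (in order): (0,2), (2,1), (2,3), (3,0).
A hidden cell only influences target cells in its own 3x3 neighborhood. Try each of the 2^4 = 16 assignments, step the completed generation 0 forward once under B3/S23, and compare with the target:
  (0,2)=. (2,1)=. (2,3)=. (3,0)=. -> step gives (0,0)='.' but target has 'O' -> reject
  (0,2)=. (2,1)=. (2,3)=. (3,0)=O -> step gives (0,1)='O' but target has '.' -> reject
  (0,2)=. (2,1)=. (2,3)=O (3,0)=. -> step gives (0,0)='.' but target has 'O' -> reject
  (0,2)=. (2,1)=. (2,3)=O (3,0)=O -> step gives (0,1)='O' but target has '.' -> reject
  (0,2)=. (2,1)=O (2,3)=. (3,0)=. -> step gives (0,0)='.' but target has 'O' -> reject
  (0,2)=. (2,1)=O (2,3)=. (3,0)=O -> step gives (0,1)='O' but target has '.' -> reject
  (0,2)=. (2,1)=O (2,3)=O (3,0)=. -> step gives (0,0)='.' but target has 'O' -> reject
  (0,2)=. (2,1)=O (2,3)=O (3,0)=O -> step gives (0,1)='O' but target has '.' -> reject
  (0,2)=O (2,1)=. (2,3)=. (3,0)=. -> step gives (0,0)='.' but target has 'O' -> reject
  (0,2)=O (2,1)=. (2,3)=. (3,0)=O -> step reproduces the target at every cell -> ACCEPT
  (0,2)=O (2,1)=. (2,3)=O (3,0)=. -> step gives (0,0)='.' but target has 'O' -> reject
  (0,2)=O (2,1)=. (2,3)=O (3,0)=O -> step gives (1,2)='.' but target has 'O' -> reject
  (0,2)=O (2,1)=O (2,3)=. (3,0)=. -> step gives (0,0)='.' but target has 'O' -> reject
  (0,2)=O (2,1)=O (2,3)=. (3,0)=O -> step gives (1,0)='.' but target has 'O' -> reject
  (0,2)=O (2,1)=O (2,3)=O (3,0)=. -> step gives (0,0)='.' but target has 'O' -> reject
  (0,2)=O (2,1)=O (2,3)=O (3,0)=O -> step gives (1,0)='.' but target has 'O' -> reject
Unique solution: (0,2)=live, (2,1)=dead, (2,3)=dead, (3,0)=live.
Check: live-neighbor counts of every cell in the completed generation 0:
24324
33335
33223
44335
Applying B3/S23 to generation 0 with these counts gives:
O.OO.
OOOO.
OO..O
..OO.
which matches the target exactly.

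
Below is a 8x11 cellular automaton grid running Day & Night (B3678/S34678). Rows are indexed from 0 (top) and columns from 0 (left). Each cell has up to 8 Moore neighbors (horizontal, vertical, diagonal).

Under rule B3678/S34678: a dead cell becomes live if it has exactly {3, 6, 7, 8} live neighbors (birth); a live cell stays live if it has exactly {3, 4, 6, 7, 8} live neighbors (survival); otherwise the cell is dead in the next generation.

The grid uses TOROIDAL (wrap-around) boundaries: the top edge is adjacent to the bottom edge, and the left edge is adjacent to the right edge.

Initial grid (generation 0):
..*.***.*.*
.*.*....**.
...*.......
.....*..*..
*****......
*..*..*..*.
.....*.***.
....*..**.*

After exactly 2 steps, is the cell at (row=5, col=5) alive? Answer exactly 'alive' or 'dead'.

Simulating step by step:
Generation 0 (given above): 30 live cells
Generation 1: 29 live cells
*...**..**.
...*.*.*.*.
..*.*...**.
.*.........
.*****....*
...*.*.*...
....*..*.*.
...**....*.
Generation 2: 30 live cells
.....**.**.
...*.**.**.
...*....*..
**...*...*.
*.***.*....
...***..*..
....***....
...**....*.

Cell (5,5) at generation 2: 1 -> alive

Answer: alive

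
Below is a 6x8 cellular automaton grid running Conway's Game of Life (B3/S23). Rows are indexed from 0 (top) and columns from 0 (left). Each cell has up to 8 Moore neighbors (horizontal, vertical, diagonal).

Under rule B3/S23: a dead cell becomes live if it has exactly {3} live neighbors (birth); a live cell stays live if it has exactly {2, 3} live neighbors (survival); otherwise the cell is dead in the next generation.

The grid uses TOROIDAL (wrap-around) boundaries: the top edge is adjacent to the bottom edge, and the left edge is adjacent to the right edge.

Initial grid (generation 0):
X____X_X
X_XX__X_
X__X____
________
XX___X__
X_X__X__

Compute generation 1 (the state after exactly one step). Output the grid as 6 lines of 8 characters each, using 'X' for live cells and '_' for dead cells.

Simulating step by step:
Generation 0 (given above): 15 live cells
Generation 1: 20 live cells
(generation 1 grid is the final answer)

Answer: X_XXXX__
X_XXX_X_
_XXX___X
XX______
XX______
____XX__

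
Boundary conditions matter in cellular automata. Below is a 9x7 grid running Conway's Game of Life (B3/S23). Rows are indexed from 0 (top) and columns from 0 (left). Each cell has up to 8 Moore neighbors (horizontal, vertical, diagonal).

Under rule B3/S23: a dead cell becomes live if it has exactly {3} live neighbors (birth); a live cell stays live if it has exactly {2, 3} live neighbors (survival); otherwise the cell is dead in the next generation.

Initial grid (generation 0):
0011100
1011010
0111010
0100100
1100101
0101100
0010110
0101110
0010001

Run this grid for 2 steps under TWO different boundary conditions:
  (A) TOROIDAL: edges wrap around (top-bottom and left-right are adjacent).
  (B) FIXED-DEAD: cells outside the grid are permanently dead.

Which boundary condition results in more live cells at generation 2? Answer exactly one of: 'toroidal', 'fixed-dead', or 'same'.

Answer: fixed-dead

Derivation:
Under TOROIDAL boundary, generation 2:
1000101
0000000
1000100
0000101
0000000
0110000
0110000
0110000
0000001
Population = 14

Under FIXED-DEAD boundary, generation 2:
0000000
0100110
0000110
1100110
1100000
0010000
0110000
0101110
0011110
Population = 22

Comparison: toroidal=14, fixed-dead=22 -> fixed-dead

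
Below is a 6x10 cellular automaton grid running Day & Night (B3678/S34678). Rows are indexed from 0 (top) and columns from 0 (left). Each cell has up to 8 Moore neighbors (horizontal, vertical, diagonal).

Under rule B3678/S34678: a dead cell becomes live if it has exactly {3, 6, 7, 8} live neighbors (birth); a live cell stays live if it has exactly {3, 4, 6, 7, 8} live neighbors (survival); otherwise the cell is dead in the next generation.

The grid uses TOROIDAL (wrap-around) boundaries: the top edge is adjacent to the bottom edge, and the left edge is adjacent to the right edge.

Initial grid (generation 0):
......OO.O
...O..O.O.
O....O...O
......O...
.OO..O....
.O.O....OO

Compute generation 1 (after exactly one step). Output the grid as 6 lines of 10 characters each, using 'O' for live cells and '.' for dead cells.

Answer: O.O....O.O
O....OO.O.
......OO..
OO...O....
O.O.......
......OOO.

Derivation:
Simulating step by step:
Generation 0 (given above): 17 live cells
Generation 1: 18 live cells
(generation 1 grid is the final answer)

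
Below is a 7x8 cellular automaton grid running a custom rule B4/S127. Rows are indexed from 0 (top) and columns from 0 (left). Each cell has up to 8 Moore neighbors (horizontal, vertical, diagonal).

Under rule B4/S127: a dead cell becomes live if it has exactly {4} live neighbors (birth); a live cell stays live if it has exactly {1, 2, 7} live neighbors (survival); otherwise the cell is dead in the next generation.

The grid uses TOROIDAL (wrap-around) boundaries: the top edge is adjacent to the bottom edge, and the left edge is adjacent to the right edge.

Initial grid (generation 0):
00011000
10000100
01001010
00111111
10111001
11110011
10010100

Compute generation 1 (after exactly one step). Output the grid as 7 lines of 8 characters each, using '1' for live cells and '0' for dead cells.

Simulating step by step:
Generation 0 (given above): 27 live cells
Generation 1: 12 live cells
(generation 1 grid is the final answer)

Answer: 00010000
10001000
01010001
11000000
00010000
00000000
01000101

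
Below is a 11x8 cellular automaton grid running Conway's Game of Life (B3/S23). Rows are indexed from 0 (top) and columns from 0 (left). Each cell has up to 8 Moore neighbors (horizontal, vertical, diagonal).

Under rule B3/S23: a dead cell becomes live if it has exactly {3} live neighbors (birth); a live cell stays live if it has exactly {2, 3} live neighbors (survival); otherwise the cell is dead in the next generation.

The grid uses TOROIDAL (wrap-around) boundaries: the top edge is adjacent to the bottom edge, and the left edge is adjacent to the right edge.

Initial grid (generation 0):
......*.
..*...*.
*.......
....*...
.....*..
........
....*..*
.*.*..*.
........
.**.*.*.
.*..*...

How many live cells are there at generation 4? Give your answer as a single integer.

Simulating step by step:
Generation 0 (given above): 17 live cells
Generation 1: 12 live cells
.....*..
.......*
........
........
........
........
........
........
.*.*.*..
.***.*..
.***....
Generation 2: 6 live cells
..*.....
........
........
........
........
........
........
........
.*.*....
*.......
.*.*....
Generation 3: 5 live cells
..*.....
........
........
........
........
........
........
........
........
**......
.**.....
Generation 4: 7 live cells
.**.....
........
........
........
........
........
........
........
........
***.....
*.*.....
Population at generation 4: 7

Answer: 7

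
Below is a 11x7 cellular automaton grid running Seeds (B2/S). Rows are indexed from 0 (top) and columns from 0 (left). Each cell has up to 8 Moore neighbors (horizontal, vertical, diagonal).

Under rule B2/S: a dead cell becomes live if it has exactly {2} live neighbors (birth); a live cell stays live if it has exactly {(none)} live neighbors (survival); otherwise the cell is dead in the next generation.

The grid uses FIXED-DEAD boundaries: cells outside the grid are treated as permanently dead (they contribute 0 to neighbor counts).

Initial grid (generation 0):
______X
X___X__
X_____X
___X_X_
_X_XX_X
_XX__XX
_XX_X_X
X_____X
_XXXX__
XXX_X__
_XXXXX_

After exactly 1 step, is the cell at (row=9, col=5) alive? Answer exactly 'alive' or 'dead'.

Simulating step by step:
Generation 0 (given above): 34 live cells
Generation 1: 8 live cells
_____X_
_X____X
_X_X___
XX_____
X______
_______
_______
_______
_______
_______
_______

Cell (9,5) at generation 1: 0 -> dead

Answer: dead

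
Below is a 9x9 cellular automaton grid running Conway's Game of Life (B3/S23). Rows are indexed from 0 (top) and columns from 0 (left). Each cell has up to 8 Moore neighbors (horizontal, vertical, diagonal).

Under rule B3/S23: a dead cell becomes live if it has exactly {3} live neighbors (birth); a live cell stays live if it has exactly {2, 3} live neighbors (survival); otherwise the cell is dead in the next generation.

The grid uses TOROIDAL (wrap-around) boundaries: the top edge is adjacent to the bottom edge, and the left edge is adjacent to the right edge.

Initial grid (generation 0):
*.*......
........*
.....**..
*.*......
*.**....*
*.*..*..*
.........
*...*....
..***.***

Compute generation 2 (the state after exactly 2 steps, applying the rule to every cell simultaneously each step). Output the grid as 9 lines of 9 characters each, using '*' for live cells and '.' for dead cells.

Simulating step by step:
Generation 0 (given above): 23 live cells
Generation 1: 26 live cells
***......
.........
.........
*.**....*
..**.....
*.**....*
**......*
....**.**
*.*.**.**
Generation 2: 21 live cells
(generation 2 grid is the final answer)

Answer: *.**.....
.*.......
.........
.***.....
....*....
...*....*
.****....
...***...
..*.**.*.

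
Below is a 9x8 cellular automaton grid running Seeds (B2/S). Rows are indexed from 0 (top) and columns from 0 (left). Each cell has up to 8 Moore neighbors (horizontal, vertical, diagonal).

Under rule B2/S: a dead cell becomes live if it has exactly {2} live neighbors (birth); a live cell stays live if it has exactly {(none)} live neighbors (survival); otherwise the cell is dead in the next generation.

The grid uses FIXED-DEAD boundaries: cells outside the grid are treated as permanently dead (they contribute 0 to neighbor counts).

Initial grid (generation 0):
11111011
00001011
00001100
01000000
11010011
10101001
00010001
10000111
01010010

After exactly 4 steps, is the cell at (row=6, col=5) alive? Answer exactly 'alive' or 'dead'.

Simulating step by step:
Generation 0 (given above): 31 live cells
Generation 1: 15 live cells
00000000
10000000
00010001
00010001
00001100
00000100
10100000
01010000
10101000
Generation 2: 12 live cells
00000000
00000000
00101010
00100100
00010000
01010010
00011000
00001000
00000000
Generation 3: 10 live cells
00000000
00010100
01000000
01000010
01000110
00000100
00000000
00000100
00000000
Generation 4: 16 live cells
00001000
00101000
10001110
00000001
10101001
00001000
00001110
00000000
00000000

Cell (6,5) at generation 4: 1 -> alive

Answer: alive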